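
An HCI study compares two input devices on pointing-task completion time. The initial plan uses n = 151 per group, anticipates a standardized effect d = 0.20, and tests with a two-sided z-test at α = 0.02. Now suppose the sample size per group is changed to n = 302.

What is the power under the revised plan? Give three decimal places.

Power ≈ 0.552

With n = 302 per group: δ = d·√(n/2) = 0.20 × √(302/2) = 2.4576. Critical value z_{0.01} = 2.326.
Revised power = Φ(δ − 2.326) + Φ(−δ − 2.326) = Φ(0.131) + Φ(-4.784) = 0.5522 + 0.0000 = 0.5522.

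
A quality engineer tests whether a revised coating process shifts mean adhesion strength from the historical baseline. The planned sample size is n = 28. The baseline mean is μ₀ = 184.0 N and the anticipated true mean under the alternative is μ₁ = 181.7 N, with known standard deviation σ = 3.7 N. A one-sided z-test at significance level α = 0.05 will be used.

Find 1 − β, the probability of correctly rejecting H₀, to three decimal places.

Standardized effect: d = |μ₁ − μ₀| / σ = |181.7 − 184.0| / 3.7 = 0.6216
Noncentrality parameter: δ = d·√n = 0.6216 × √28 = 3.2893
Critical value for a one-sided test at α = 0.05: z_α = 1.645.
Power = Φ(δ − 1.645) = Φ(1.644) = 0.9500.

Power ≈ 0.950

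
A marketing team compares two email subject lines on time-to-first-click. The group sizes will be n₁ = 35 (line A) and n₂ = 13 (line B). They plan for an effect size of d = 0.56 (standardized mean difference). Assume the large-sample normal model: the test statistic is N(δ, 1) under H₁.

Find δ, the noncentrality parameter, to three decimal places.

δ ≈ 1.724

δ = d / √(1/n₁ + 1/n₂) = 0.56 / √(1/35 + 1/13) = 1.7241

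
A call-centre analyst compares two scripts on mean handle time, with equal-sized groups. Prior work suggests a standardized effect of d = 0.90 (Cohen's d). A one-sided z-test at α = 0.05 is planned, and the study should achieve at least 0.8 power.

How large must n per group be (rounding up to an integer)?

n = 16 per group

Set Φ(δ − 1.645) = 0.8; then δ − 1.645 = Φ⁻¹(0.8) = 0.842, giving δ = 2.486.
δ = d·√(n/2) ⇒ n = 2(δ/d)² = 2 × (2.486 / 0.90)² = 15.27.
Rounding up, n = 16 per group.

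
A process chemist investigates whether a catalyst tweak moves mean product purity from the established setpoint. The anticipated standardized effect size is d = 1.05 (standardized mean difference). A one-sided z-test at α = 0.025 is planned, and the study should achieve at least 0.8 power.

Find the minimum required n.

For power 0.8 need Φ(δ − z_{0.025}) = 0.8, so δ = z_{0.025} + z_{0.20} = 1.960 + 0.842 = 2.802.
δ = d·√n ⇒ n = (δ/d)² = (2.802 / 1.05)² = 7.12.
Rounding up, n = 8.

n = 8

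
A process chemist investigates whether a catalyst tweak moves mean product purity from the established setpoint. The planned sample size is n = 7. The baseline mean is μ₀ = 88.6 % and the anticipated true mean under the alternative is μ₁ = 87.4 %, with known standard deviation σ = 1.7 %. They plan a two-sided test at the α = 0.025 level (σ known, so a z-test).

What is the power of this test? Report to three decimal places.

Standardized effect: d = |μ₁ − μ₀| / σ = |87.4 − 88.6| / 1.7 = 0.7059
Noncentrality parameter: δ = d·√n = 0.7059 × √7 = 1.8676
Two-sided α = 0.025 → critical value z_{0.0125} = 2.241.
Power = Φ(δ − 2.241) + Φ(−δ − 2.241) = Φ(-0.374) + Φ(-4.109) = 0.3543 + 0.0000 = 0.3543.

Power ≈ 0.354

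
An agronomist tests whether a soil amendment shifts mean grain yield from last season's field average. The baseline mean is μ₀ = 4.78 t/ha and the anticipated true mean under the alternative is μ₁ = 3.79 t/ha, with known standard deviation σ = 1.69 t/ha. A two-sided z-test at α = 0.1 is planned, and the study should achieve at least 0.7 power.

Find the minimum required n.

Standardized effect: d = |μ₁ − μ₀| / σ = |3.79 − 4.78| / 1.69 = 0.5858
For power 0.7 need Φ(δ − z_{0.05}) = 0.7, so δ = z_{0.05} + z_{0.30} = 1.645 + 0.524 = 2.169.
(Ignoring the negligible lower-tail rejection probability gives the usual closed-form inversion.)
δ = d·√n ⇒ n = (δ/d)² = (2.169 / 0.5858)² = 13.71.
Round up to the next whole unit.

n = 14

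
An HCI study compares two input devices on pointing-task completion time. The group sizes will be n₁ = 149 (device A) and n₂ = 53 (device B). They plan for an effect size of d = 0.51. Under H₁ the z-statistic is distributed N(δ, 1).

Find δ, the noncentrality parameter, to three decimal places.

δ = d / √(1/n₁ + 1/n₂) = 0.51 / √(1/149 + 1/53) = 3.1888

δ ≈ 3.189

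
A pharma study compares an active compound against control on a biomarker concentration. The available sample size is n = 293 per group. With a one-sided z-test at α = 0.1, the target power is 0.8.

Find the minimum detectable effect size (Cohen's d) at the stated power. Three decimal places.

d ≈ 0.175

Required noncentrality: δ = z_{0.1} + z_{0.20} = 1.282 + 0.842 = 2.123.
δ = d·√(n/2) ⇒ d = δ/√(n/2) = 2.123/√(293/2) = 0.1754.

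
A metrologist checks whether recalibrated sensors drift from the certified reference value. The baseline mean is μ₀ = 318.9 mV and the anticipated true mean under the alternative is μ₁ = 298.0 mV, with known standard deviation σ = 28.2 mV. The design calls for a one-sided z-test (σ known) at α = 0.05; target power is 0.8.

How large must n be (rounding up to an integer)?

Standardized effect: d = |μ₁ − μ₀| / σ = |298.0 − 318.9| / 28.2 = 0.7411
Set Φ(δ − 1.645) = 0.8; then δ − 1.645 = Φ⁻¹(0.8) = 0.842, giving δ = 2.486.
δ = d·√n ⇒ n = (δ/d)² = (2.486 / 0.7411)² = 11.26.
Round up to the next whole unit.

n = 12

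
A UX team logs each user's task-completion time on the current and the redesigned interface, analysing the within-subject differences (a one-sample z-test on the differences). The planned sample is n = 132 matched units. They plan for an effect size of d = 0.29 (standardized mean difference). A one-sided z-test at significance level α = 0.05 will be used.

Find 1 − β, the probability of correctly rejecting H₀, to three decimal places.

Noncentrality parameter: δ = d·√n = 0.29 × √132 = 3.3318
One-sided α = 0.05 → critical value z_{0.05} = 1.645.
Power = Φ(δ − 1.645) = Φ(1.687) = 0.9542.

Power ≈ 0.954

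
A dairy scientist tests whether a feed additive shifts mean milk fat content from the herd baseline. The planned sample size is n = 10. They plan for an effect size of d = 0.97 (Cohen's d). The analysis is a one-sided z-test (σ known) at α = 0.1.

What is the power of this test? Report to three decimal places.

Noncentrality parameter: δ = d·√n = 0.97 × √10 = 3.0674
One-sided α = 0.1 → critical value z_{0.1} = 1.282.
Power = Φ(δ − 1.282) = Φ(1.786) = 0.9629.

Power ≈ 0.963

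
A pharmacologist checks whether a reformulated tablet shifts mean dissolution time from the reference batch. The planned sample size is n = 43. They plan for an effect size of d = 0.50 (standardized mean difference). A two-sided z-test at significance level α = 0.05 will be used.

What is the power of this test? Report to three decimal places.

Power ≈ 0.906

Noncentrality parameter: δ = d·√n = 0.50 × √43 = 3.2787
Two-sided α = 0.05 → critical value z_{0.025} = 1.960.
Power = Φ(δ − 1.960) + Φ(−δ − 1.960) = Φ(1.319) + Φ(-5.239) = 0.9064 + 0.0000 = 0.9064.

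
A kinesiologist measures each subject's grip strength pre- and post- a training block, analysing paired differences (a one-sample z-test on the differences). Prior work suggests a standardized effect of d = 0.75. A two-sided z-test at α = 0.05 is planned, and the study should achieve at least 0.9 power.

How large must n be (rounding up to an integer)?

n = 19

For power 0.9 need Φ(δ − z_{0.025}) = 0.9, so δ = z_{0.025} + z_{0.10} = 1.960 + 1.282 = 3.242.
(Ignoring the negligible lower-tail rejection probability gives the usual closed-form inversion.)
δ = d·√n ⇒ n = (δ/d)² = (3.242 / 0.75)² = 18.68.
Round up to the next whole unit.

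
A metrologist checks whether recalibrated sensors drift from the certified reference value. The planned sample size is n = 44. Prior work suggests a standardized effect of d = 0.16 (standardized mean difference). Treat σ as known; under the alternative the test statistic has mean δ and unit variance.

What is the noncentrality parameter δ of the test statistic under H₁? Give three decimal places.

δ ≈ 1.061

The noncentrality parameter scales effect size by the design's sample-size factor: δ = d·√n = 0.16 × √44 = 1.0613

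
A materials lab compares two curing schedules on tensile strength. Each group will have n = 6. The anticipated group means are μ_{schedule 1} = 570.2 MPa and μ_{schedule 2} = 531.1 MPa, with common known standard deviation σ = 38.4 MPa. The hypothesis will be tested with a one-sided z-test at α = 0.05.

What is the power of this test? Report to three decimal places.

Standardized effect: d = |μ_{schedule 1} − μ_{schedule 2}| / σ = |570.2 − 531.1| / 38.4 = 1.0182
Noncentrality parameter: δ = d·√(n/2) = 1.0182 × √(6/2) = 1.7636
One-sided α = 0.05 → critical value z_{0.05} = 1.645.
Power = P(Z > 1.645 − δ) = Φ(0.119) = 0.5473.

Power ≈ 0.547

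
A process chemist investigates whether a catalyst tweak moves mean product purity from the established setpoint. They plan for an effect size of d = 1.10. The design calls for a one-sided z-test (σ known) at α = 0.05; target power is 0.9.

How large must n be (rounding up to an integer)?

n = 8

For power 0.9 need Φ(δ − z_{0.05}) = 0.9, so δ = z_{0.05} + z_{0.10} = 1.645 + 1.282 = 2.926.
δ = d·√n ⇒ n = (δ/d)² = (2.926 / 1.10)² = 7.08.
Rounding up, n = 8.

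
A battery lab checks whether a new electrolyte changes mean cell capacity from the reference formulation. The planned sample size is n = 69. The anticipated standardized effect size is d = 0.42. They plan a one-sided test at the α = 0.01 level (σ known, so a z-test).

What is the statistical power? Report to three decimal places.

Power ≈ 0.877

Noncentrality parameter: δ = d·√n = 0.42 × √69 = 3.4888
Critical value for a one-sided test at α = 0.01: z_α = 2.326.
Power = Φ(δ − 2.326) = Φ(1.162) = 0.8775.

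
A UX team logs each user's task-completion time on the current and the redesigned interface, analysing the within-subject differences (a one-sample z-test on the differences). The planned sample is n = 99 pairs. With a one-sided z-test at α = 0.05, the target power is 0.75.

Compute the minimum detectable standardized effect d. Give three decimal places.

d ≈ 0.233

Need Φ(δ − 1.645) = 0.75, so δ = 1.645 + 0.674 = 2.319.
δ = d·√n ⇒ d = δ/√n = 2.319/√99 = 0.2331.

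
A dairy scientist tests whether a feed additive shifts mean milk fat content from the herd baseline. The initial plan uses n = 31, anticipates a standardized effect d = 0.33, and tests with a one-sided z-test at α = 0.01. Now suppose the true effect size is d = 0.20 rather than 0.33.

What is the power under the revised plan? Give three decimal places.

Power ≈ 0.113

With d = 0.20: δ = d·√n = 0.20 × √31 = 1.1136. Critical value z_{0.01} = 2.326.
Revised power = Φ(δ − 2.326) = Φ(-1.213) = 0.1126.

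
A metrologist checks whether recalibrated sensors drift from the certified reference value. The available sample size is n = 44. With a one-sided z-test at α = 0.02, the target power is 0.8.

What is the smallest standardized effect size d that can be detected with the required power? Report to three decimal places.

Required noncentrality: δ = z_{0.02} + z_{0.20} = 2.054 + 0.842 = 2.895.
δ = d·√n ⇒ d = δ/√n = 2.895/√44 = 0.4365.

d ≈ 0.436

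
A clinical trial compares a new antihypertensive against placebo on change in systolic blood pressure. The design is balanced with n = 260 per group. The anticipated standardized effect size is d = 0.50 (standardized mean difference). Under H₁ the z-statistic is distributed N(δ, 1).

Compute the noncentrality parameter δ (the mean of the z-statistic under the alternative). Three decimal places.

δ = d·√(n/2) = 0.50 × √(260/2) = 5.7009

δ ≈ 5.701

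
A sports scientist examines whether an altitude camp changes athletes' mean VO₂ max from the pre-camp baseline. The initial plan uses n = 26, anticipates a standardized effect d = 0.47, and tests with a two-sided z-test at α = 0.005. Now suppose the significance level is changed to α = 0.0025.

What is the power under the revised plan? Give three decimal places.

Power ≈ 0.265

δ = d·√n = 0.47 × √26 = 2.3965 (unchanged). New critical value: z_{0.0013} = 3.023.
Revised power = Φ(δ − 3.023) + Φ(−δ − 3.023) = Φ(-0.627) + Φ(-5.420) = 0.2654 + 0.0000 = 0.2654.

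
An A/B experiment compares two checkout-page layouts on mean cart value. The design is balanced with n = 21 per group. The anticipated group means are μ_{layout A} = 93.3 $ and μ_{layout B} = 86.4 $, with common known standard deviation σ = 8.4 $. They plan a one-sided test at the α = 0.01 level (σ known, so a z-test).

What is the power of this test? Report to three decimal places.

Power ≈ 0.631

Standardized effect: d = |μ_{layout A} − μ_{layout B}| / σ = |93.3 − 86.4| / 8.4 = 0.8214
Noncentrality parameter: δ = d·√(n/2) = 0.8214 × √(21/2) = 2.6617
One-sided α = 0.01 → critical value z_{0.01} = 2.326.
Power = Φ(δ − 2.326) = Φ(0.335) = 0.6313.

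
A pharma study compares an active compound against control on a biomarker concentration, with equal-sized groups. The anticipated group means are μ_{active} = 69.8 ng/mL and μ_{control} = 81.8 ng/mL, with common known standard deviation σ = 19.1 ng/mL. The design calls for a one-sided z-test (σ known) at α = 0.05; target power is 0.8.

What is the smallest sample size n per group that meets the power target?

n = 32 per group

Standardized effect: d = |μ_{active} − μ_{control}| / σ = |69.8 − 81.8| / 19.1 = 0.6283
For power 0.8 need Φ(δ − z_{0.05}) = 0.8, so δ = z_{0.05} + z_{0.20} = 1.645 + 0.842 = 2.486.
δ = d·√(n/2) ⇒ n = 2(δ/d)² = 2 × (2.486 / 0.6283)² = 31.33.
Rounding up, n = 32 per group.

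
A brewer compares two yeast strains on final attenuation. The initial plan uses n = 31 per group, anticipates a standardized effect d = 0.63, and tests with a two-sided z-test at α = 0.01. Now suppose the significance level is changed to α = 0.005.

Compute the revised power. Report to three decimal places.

Power ≈ 0.372

δ = d·√(n/2) = 0.63 × √(31/2) = 2.4803 (unchanged). New critical value: z_{0.0025} = 2.807.
Revised power = Φ(δ − 2.807) + Φ(−δ − 2.807) = Φ(-0.327) + Φ(-5.287) = 0.3719 + 0.0000 = 0.3719.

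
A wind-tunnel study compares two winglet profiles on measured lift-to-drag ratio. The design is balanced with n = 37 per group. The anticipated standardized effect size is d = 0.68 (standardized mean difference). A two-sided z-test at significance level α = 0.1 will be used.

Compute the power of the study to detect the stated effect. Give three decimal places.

Power ≈ 0.900

Noncentrality parameter: δ = d·√(n/2) = 0.68 × √(37/2) = 2.9248
Critical value for a two-sided test at α = 0.1: z_{α/2} = 1.645.
Power = Φ(δ − 1.645) + Φ(−δ − 1.645) = Φ(1.280) + Φ(-4.570) = 0.8997 + 0.0000 = 0.8997.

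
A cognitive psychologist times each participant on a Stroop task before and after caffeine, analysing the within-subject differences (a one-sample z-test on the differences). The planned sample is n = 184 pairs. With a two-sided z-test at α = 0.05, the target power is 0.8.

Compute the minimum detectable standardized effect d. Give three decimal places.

Required noncentrality: δ = z_{0.025} + z_{0.20} = 1.960 + 0.842 = 2.802.
(The second rejection-region term Φ(−δ − z_{α/2}) is negligible and dropped.)
δ = d·√n ⇒ d = δ/√n = 2.802/√184 = 0.2065.

d ≈ 0.207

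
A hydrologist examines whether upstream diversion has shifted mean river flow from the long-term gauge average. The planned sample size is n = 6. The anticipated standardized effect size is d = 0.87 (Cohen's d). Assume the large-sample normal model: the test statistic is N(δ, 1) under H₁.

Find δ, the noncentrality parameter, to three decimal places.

δ = d·√n = 0.87 × √6 = 2.1311

δ ≈ 2.131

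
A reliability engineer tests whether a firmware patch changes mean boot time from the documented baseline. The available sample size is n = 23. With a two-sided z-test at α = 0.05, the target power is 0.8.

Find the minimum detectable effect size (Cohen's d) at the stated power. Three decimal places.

Required noncentrality: δ = z_{0.025} + z_{0.20} = 1.960 + 0.842 = 2.802.
(Lower-tail contribution to power is negligible for δ > 0.)
δ = d·√n ⇒ d = δ/√n = 2.802/√23 = 0.5842.

d ≈ 0.584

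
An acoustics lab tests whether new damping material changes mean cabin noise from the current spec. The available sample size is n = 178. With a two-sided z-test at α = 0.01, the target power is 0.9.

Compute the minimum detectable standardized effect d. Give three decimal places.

Need Φ(δ − 2.576) = 0.9, so δ = 2.576 + 1.282 = 3.857.
(Lower-tail contribution to power is negligible for δ > 0.)
δ = d·√n ⇒ d = δ/√n = 3.857/√178 = 0.2891.

d ≈ 0.289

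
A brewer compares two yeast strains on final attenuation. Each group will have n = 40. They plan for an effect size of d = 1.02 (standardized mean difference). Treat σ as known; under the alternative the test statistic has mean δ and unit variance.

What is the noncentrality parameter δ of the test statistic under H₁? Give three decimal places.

δ ≈ 4.562

The noncentrality parameter scales effect size by the design's sample-size factor: δ = d·√(n/2) = 1.02 × √(40/2) = 4.5616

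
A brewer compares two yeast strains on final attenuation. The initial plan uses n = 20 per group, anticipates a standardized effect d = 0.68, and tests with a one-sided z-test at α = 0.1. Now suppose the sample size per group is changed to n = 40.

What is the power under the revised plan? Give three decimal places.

With n = 40 per group: δ = d·√(n/2) = 0.68 × √(40/2) = 3.0411. Critical value z_{0.1} = 1.282.
Revised power = Φ(δ − 1.282) = Φ(1.760) = 0.9608.

Power ≈ 0.961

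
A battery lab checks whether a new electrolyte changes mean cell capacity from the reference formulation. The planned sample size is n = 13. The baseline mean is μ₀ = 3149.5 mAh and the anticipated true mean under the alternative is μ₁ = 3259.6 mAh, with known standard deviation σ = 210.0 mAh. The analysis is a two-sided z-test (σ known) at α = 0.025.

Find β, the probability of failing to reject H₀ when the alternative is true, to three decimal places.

Standardized effect: d = |μ₁ − μ₀| / σ = |3259.6 − 3149.5| / 210.0 = 0.5243
Noncentrality parameter: δ = d·√n = 0.5243 × √13 = 1.8903
Two-sided α = 0.025 → critical value z_{0.0125} = 2.241.
Power = Φ(δ − 2.241) + Φ(−δ − 2.241) = Φ(-0.351) + Φ(-4.132) = 0.3628 + 0.0000 = 0.3628.
Type II error: β = 1 − power = 1 − 0.3628 = 0.6372.

β ≈ 0.637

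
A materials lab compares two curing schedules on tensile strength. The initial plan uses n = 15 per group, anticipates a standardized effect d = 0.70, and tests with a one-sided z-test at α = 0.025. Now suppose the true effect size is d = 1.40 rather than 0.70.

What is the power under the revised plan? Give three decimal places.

Power ≈ 0.970

With d = 1.40: δ = d·√(n/2) = 1.40 × √(15/2) = 3.8341. Critical value z_{0.025} = 1.960.
Revised power = P(Z > 1.960 − δ) = Φ(1.874) = 0.9695.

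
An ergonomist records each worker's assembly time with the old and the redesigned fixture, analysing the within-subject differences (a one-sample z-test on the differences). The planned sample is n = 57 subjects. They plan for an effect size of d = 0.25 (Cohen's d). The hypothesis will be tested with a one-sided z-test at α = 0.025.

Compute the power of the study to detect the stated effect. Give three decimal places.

Power ≈ 0.471

Noncentrality parameter: δ = d·√n = 0.25 × √57 = 1.8875
Critical value for a one-sided test at α = 0.025: z_α = 1.960.
Power = Φ(δ − 1.960) = Φ(-0.073) = 0.4711.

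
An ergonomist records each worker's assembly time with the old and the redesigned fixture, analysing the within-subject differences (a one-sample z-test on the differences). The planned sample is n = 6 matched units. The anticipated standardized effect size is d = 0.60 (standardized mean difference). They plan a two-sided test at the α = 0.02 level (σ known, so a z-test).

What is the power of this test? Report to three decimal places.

Power ≈ 0.196

Noncentrality parameter: δ = d·√n = 0.60 × √6 = 1.4697
Two-sided α = 0.02 → critical value z_{0.01} = 2.326.
Power = Φ(δ − 2.326) + Φ(−δ − 2.326) = Φ(-0.857) + Φ(-3.796) = 0.1958 + 0.0001 = 0.1959.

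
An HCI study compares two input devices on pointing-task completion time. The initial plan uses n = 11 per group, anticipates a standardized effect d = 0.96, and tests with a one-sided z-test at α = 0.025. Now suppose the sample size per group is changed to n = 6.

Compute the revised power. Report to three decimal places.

With n = 6 per group: δ = d·√(n/2) = 0.96 × √(6/2) = 1.6628. Critical value z_{0.025} = 1.960.
Revised power = P(Z > 1.960 − δ) = Φ(-0.297) = 0.3832.

Power ≈ 0.383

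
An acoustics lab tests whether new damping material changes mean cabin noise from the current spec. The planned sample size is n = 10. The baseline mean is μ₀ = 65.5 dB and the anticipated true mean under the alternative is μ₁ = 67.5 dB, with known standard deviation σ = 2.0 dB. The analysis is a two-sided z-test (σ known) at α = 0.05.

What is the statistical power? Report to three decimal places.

Standardized effect: d = |μ₁ − μ₀| / σ = |67.5 − 65.5| / 2.0 = 1.0000
Noncentrality parameter: δ = d·√n = 1.0000 × √10 = 3.1623
Two-sided α = 0.05 → critical value z_{0.025} = 1.960.
Power = Φ(δ − 1.960) + Φ(−δ − 1.960) = Φ(1.202) + Φ(-5.122) = 0.8854 + 0.0000 = 0.8854.

Power ≈ 0.885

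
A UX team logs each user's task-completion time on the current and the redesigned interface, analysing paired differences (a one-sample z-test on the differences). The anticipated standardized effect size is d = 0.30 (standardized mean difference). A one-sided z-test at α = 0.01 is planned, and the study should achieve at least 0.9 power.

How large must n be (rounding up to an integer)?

Set Φ(δ − 2.326) = 0.9; then δ − 2.326 = Φ⁻¹(0.9) = 1.282, giving δ = 3.608.
δ = d·√n ⇒ n = (δ/d)² = (3.608 / 0.30)² = 144.63.
Round up to the next whole unit.

n = 145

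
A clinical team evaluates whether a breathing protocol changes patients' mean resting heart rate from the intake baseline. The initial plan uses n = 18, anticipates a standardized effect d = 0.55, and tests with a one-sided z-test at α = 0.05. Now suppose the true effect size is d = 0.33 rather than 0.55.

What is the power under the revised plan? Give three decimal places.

With d = 0.33: δ = d·√n = 0.33 × √18 = 1.4001. Critical value z_{0.05} = 1.645.
Revised power = Φ(δ − 1.645) = Φ(-0.245) = 0.4033.

Power ≈ 0.403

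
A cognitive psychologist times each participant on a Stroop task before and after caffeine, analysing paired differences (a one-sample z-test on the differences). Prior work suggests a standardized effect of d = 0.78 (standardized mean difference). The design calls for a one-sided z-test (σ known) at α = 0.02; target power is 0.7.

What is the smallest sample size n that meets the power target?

n = 11

Set Φ(δ − 2.054) = 0.7; then δ − 2.054 = Φ⁻¹(0.7) = 0.524, giving δ = 2.578.
δ = d·√n ⇒ n = (δ/d)² = (2.578 / 0.78)² = 10.93.
Rounding up, n = 11.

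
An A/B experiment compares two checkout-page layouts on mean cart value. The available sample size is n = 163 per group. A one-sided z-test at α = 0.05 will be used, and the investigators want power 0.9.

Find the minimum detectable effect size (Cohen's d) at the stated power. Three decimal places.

Required noncentrality: δ = z_{0.05} + z_{0.10} = 1.645 + 1.282 = 2.926.
δ = d·√(n/2) ⇒ d = δ/√(n/2) = 2.926/√(163/2) = 0.3242.

d ≈ 0.324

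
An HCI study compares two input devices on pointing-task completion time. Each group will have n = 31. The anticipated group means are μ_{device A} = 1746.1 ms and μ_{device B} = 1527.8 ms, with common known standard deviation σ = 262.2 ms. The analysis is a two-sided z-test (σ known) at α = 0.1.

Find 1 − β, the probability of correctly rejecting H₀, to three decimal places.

Power ≈ 0.949

Standardized effect: d = |μ_{device A} − μ_{device B}| / σ = |1746.1 − 1527.8| / 262.2 = 0.8326
Noncentrality parameter: δ = d·√(n/2) = 0.8326 × √(31/2) = 3.2778
Critical value for a two-sided test at α = 0.1: z_{α/2} = 1.645.
Power = Φ(δ − 1.645) + Φ(−δ − 1.645) = Φ(1.633) + Φ(-4.923) = 0.9488 + 0.0000 = 0.9488.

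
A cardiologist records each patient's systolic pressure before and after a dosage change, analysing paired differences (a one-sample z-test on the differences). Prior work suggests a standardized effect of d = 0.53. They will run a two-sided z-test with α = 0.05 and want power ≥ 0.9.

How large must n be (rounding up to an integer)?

Set Φ(δ − 1.960) = 0.9; then δ − 1.960 = Φ⁻¹(0.9) = 1.282, giving δ = 3.242.
(Ignoring the negligible lower-tail rejection probability gives the usual closed-form inversion.)
δ = d·√n ⇒ n = (δ/d)² = (3.242 / 0.53)² = 37.41.
Round up to the next whole unit.

n = 38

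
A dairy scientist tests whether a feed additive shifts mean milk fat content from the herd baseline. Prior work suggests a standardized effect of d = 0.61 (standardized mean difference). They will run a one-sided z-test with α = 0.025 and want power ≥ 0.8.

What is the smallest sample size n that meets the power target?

For power 0.8 need Φ(δ − z_{0.025}) = 0.8, so δ = z_{0.025} + z_{0.20} = 1.960 + 0.842 = 2.802.
δ = d·√n ⇒ n = (δ/d)² = (2.802 / 0.61)² = 21.09.
Round up to the next whole unit.

n = 22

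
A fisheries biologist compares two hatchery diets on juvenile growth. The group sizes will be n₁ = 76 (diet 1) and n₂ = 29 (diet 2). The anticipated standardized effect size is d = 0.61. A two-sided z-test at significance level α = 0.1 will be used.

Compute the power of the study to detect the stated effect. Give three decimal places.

Noncentrality parameter: δ = d / √(1/n₁ + 1/n₂) = 0.61 / √(1/76 + 1/29) = 2.7947
Critical value for a two-sided test at α = 0.1: z_{α/2} = 1.645.
Power = Φ(δ − 1.645) + Φ(−δ − 1.645) = Φ(1.150) + Φ(-4.440) = 0.8749 + 0.0000 = 0.8749.

Power ≈ 0.875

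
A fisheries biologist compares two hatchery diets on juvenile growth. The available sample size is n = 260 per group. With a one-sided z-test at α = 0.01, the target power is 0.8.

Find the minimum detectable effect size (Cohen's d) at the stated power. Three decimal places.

Required noncentrality: δ = z_{0.01} + z_{0.20} = 2.326 + 0.842 = 3.168.
δ = d·√(n/2) ⇒ d = δ/√(n/2) = 3.168/√(260/2) = 0.2778.

d ≈ 0.278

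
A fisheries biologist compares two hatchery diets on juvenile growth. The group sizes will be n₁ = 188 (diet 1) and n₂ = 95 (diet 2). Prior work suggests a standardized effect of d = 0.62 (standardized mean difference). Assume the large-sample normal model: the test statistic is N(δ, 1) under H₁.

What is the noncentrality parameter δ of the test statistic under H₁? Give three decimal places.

δ = d / √(1/n₁ + 1/n₂) = 0.62 / √(1/188 + 1/95) = 4.9254

δ ≈ 4.925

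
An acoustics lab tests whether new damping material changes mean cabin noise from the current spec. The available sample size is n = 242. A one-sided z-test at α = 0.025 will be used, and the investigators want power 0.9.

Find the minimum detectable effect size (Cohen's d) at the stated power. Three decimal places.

d ≈ 0.208

Required noncentrality: δ = z_{0.025} + z_{0.10} = 1.960 + 1.282 = 3.242.
δ = d·√n ⇒ d = δ/√n = 3.242/√242 = 0.2084.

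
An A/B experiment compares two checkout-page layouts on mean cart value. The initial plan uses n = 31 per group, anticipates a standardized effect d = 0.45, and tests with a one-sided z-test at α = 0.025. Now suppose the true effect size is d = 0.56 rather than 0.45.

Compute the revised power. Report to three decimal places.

With d = 0.56: δ = d·√(n/2) = 0.56 × √(31/2) = 2.2047. Critical value z_{0.025} = 1.960.
Revised power = Φ(δ − 1.960) = Φ(0.245) = 0.5967.

Power ≈ 0.597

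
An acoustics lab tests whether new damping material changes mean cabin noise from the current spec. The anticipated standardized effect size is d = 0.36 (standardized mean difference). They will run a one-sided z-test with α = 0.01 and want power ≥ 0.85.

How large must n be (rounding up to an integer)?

n = 88

Set Φ(δ − 2.326) = 0.85; then δ − 2.326 = Φ⁻¹(0.85) = 1.036, giving δ = 3.363.
δ = d·√n ⇒ n = (δ/d)² = (3.363 / 0.36)² = 87.26.
Rounding up, n = 88.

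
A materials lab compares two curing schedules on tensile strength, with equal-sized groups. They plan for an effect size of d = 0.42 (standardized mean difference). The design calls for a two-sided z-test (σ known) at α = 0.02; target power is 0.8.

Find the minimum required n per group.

n = 114 per group

Set Φ(δ − 2.326) = 0.8; then δ − 2.326 = Φ⁻¹(0.8) = 0.842, giving δ = 3.168.
(The Φ(−δ − z_{α/2}) term is vanishingly small for δ > 0 and is dropped in the standard sample-size formula.)
δ = d·√(n/2) ⇒ n = 2(δ/d)² = 2 × (3.168 / 0.42)² = 113.79.
Round up to the next whole unit.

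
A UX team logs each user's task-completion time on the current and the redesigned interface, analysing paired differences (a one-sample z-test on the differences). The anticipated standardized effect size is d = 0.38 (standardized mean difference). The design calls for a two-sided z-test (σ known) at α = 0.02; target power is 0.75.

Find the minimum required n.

Set Φ(δ − 2.326) = 0.75; then δ − 2.326 = Φ⁻¹(0.75) = 0.674, giving δ = 3.001.
(The Φ(−δ − z_{α/2}) term is vanishingly small for δ > 0 and is dropped in the standard sample-size formula.)
δ = d·√n ⇒ n = (δ/d)² = (3.001 / 0.38)² = 62.36.
Round up to the next whole unit.

n = 63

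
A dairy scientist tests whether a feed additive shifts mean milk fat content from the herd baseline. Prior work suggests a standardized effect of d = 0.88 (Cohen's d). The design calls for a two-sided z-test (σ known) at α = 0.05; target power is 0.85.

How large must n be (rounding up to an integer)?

For power 0.85 need Φ(δ − z_{0.025}) = 0.85, so δ = z_{0.025} + z_{0.15} = 1.960 + 1.036 = 2.996.
(For δ > 0 the lower-tail rejection region contributes negligibly to power, so the one-term inversion is standard.)
δ = d·√n ⇒ n = (δ/d)² = (2.996 / 0.88)² = 11.59.
Round up to the next whole unit.

n = 12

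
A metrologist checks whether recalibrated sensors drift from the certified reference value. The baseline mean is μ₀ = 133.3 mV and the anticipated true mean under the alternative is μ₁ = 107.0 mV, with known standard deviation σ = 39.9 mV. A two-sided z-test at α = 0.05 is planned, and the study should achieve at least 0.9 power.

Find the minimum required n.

n = 25

Standardized effect: d = |μ₁ − μ₀| / σ = |107.0 − 133.3| / 39.9 = 0.6591
Set Φ(δ − 1.960) = 0.9; then δ − 1.960 = Φ⁻¹(0.9) = 1.282, giving δ = 3.242.
(For δ > 0 the lower-tail rejection region contributes negligibly to power, so the one-term inversion is standard.)
δ = d·√n ⇒ n = (δ/d)² = (3.242 / 0.6591)² = 24.18.
Round up to the next whole unit.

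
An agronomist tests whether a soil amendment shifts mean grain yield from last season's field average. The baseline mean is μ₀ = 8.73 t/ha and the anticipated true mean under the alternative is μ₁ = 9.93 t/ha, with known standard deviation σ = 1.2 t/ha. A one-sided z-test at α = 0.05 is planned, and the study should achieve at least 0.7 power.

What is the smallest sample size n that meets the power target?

Standardized effect: d = |μ₁ − μ₀| / σ = |9.93 − 8.73| / 1.2 = 1.0000
For power 0.7 need Φ(δ − z_{0.05}) = 0.7, so δ = z_{0.05} + z_{0.30} = 1.645 + 0.524 = 2.169.
δ = d·√n ⇒ n = (δ/d)² = (2.169 / 1.0000)² = 4.71.
Rounding up, n = 5.

n = 5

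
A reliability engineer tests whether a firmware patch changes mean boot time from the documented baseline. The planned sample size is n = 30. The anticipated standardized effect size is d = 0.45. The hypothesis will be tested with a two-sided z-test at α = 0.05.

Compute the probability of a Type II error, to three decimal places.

Noncentrality parameter: δ = d·√n = 0.45 × √30 = 2.4648
Two-sided α = 0.05 → critical value z_{0.025} = 1.960.
Power = Φ(δ − 1.960) + Φ(−δ − 1.960) = Φ(0.505) + Φ(-4.425) = 0.6931 + 0.0000 = 0.6932.
Type II error: β = 1 − power = 1 − 0.6932 = 0.3068.

β ≈ 0.307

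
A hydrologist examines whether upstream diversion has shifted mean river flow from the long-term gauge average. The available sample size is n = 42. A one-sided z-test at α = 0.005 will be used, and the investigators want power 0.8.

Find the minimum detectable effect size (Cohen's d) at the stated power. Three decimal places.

d ≈ 0.527

Need Φ(δ − 2.576) = 0.8, so δ = 2.576 + 0.842 = 3.417.
δ = d·√n ⇒ d = δ/√n = 3.417/√42 = 0.5273.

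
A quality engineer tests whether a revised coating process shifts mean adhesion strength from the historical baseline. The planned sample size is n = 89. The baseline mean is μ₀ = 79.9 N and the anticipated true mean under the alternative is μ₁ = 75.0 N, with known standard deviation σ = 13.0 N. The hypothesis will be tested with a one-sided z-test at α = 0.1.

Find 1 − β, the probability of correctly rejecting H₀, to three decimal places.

Power ≈ 0.989

Standardized effect: d = |μ₁ − μ₀| / σ = |75.0 − 79.9| / 13.0 = 0.3769
Noncentrality parameter: δ = d·√n = 0.3769 × √89 = 3.5559
Critical value for a one-sided test at α = 0.1: z_α = 1.282.
Power = Φ(δ − 1.282) = Φ(2.274) = 0.9885.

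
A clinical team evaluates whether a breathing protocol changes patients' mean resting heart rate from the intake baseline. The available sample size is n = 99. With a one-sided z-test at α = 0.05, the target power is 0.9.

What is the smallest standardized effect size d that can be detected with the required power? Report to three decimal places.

Required noncentrality: δ = z_{0.05} + z_{0.10} = 1.645 + 1.282 = 2.926.
δ = d·√n ⇒ d = δ/√n = 2.926/√99 = 0.2941.

d ≈ 0.294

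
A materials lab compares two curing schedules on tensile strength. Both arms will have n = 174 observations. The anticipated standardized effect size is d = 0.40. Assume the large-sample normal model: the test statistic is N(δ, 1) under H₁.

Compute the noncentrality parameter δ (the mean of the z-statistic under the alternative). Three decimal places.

δ ≈ 3.731

δ = d·√(n/2) = 0.40 × √(174/2) = 3.7310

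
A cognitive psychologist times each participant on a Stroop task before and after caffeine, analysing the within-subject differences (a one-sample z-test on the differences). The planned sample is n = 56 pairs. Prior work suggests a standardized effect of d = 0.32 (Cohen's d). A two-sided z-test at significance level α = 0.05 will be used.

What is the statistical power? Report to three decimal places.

Noncentrality parameter: δ = d·√n = 0.32 × √56 = 2.3947
Critical value for a two-sided test at α = 0.05: z_{α/2} = 1.960.
Power = Φ(δ − 1.960) + Φ(−δ − 1.960) = Φ(0.435) + Φ(-4.355) = 0.6681 + 0.0000 = 0.6681.

Power ≈ 0.668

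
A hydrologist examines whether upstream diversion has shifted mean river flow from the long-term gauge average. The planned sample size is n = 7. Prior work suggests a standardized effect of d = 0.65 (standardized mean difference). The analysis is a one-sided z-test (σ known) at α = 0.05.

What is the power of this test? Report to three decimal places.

Noncentrality parameter: δ = d·√n = 0.65 × √7 = 1.7197
Critical value for a one-sided test at α = 0.05: z_α = 1.645.
Power = P(Z > 1.645 − δ) = Φ(0.075) = 0.5298.

Power ≈ 0.530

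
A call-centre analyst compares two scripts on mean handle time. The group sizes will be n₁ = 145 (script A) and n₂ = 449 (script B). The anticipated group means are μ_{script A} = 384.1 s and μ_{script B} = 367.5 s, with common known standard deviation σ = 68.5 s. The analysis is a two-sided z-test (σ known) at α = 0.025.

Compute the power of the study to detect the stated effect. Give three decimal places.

Power ≈ 0.616

Standardized effect: d = |μ_{script A} − μ_{script B}| / σ = |384.1 − 367.5| / 68.5 = 0.2423
Noncentrality parameter: δ = d / √(1/n₁ + 1/n₂) = 0.2423 / √(1/145 + 1/449) = 2.5371
Critical value for a two-sided test at α = 0.025: z_{α/2} = 2.241.
Power = Φ(δ − 2.241) + Φ(−δ − 2.241) = Φ(0.296) + Φ(-4.778) = 0.6163 + 0.0000 = 0.6163.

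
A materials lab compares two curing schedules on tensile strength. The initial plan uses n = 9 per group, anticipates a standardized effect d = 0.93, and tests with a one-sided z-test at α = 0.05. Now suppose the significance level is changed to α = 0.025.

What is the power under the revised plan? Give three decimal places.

Power ≈ 0.505

δ = d·√(n/2) = 0.93 × √(9/2) = 1.9728 (unchanged). New critical value: z_{0.025} = 1.960.
Revised power = P(Z > 1.960 − δ) = Φ(0.013) = 0.5051.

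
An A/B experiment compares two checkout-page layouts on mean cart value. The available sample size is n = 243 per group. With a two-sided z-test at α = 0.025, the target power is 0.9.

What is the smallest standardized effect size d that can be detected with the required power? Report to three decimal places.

Need Φ(δ − 2.241) = 0.9, so δ = 2.241 + 1.282 = 3.523.
(The second rejection-region term Φ(−δ − z_{α/2}) is negligible and dropped.)
δ = d·√(n/2) ⇒ d = δ/√(n/2) = 3.523/√(243/2) = 0.3196.

d ≈ 0.320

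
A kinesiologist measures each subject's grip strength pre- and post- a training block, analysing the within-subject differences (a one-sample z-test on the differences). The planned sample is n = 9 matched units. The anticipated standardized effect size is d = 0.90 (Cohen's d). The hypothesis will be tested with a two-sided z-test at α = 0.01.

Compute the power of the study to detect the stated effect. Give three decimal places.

Noncentrality parameter: δ = d·√n = 0.90 × √9 = 2.7000
Two-sided α = 0.01 → critical value z_{0.005} = 2.576.
Power = Φ(δ − 2.576) + Φ(−δ − 2.576) = Φ(0.124) + Φ(-5.276) = 0.5494 + 0.0000 = 0.5494.

Power ≈ 0.549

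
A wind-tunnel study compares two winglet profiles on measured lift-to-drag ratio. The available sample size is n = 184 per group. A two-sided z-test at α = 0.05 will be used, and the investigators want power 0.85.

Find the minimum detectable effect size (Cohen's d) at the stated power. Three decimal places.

Need Φ(δ − 1.960) = 0.85, so δ = 1.960 + 1.036 = 2.996.
(The second rejection-region term Φ(−δ − z_{α/2}) is negligible and dropped.)
δ = d·√(n/2) ⇒ d = δ/√(n/2) = 2.996/√(184/2) = 0.3124.

d ≈ 0.312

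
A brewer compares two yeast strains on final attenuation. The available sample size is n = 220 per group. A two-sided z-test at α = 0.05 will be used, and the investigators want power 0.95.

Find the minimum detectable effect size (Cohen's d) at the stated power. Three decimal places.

d ≈ 0.344

Need Φ(δ − 1.960) = 0.95, so δ = 1.960 + 1.645 = 3.605.
(Lower-tail contribution to power is negligible for δ > 0.)
δ = d·√(n/2) ⇒ d = δ/√(n/2) = 3.605/√(220/2) = 0.3437.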